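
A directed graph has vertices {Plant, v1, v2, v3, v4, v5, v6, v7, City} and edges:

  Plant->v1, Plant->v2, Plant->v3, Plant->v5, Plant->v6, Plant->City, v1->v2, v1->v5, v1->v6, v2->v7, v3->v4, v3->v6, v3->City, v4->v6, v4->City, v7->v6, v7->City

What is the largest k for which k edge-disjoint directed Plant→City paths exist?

3

Assign every edge capacity 1; by Menger, the answer equals the max flow.
Path Plant→City (+1); total 1.
Path Plant→v3→City (+1); total 2.
Path Plant→v2→v7→City (+1); total 3.
No residual Plant→City path; max flow = 3.
Certifying cut of size 3: {Plant→City, Plant→v3, v2→v7}.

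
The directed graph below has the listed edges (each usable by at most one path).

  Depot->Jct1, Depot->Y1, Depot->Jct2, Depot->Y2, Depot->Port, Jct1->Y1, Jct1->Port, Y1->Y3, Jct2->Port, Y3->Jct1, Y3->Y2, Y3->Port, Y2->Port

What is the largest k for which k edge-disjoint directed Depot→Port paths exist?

Assign every edge capacity 1; by Menger, the answer equals the max flow.
Path Depot→Port (+1); total 1.
Path Depot→Jct1→Port (+1); total 2.
Path Depot→Jct2→Port (+1); total 3.
Path Depot→Y2→Port (+1); total 4.
Path Depot→Y1→Y3→Port (+1); total 5.
No residual Depot→Port path; max flow = 5.
Certifying cut of size 5: {Depot→Jct1, Depot→Jct2, Depot→Port, Depot→Y1, Depot→Y2}.

5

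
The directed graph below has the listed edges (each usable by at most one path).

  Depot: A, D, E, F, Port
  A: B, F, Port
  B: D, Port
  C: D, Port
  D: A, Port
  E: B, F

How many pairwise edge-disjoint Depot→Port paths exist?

Assign every edge capacity 1; by Menger, the answer equals the max flow.
Path Depot→Port (+1); total 1.
Path Depot→A→Port (+1); total 2.
Path Depot→D→Port (+1); total 3.
Path Depot→E→B→Port (+1); total 4.
No residual Depot→Port path; max flow = 4.
Certifying cut of size 4: {Depot→A, Depot→D, Depot→E, Depot→Port}.

4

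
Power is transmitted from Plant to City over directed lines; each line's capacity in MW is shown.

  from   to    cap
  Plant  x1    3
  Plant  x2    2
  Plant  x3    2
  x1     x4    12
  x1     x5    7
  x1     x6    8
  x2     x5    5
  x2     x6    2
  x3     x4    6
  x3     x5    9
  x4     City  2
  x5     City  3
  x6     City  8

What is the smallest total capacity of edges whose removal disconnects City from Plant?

Augment Plant→x1→x4→City: bottleneck 2, flow now 2.
Augment Plant→x1→x5→City: bottleneck 1, flow now 3.
Augment Plant→x2→x5→City: bottleneck 2, flow now 5.
Augment Plant→x3→x4→x1→x6→City: bottleneck 2, flow now 7. (uses reverse residual edge)
No augmenting path remains; maximum flow = 7.
By max-flow min-cut, the minimum cut capacity equals the max flow.
In the residual graph, reachable from Plant: {Plant}.
Min-cut edges: Plant→x1 (3), Plant→x2 (2), Plant→x3 (2); capacity 3 + 2 + 2 = 7.

7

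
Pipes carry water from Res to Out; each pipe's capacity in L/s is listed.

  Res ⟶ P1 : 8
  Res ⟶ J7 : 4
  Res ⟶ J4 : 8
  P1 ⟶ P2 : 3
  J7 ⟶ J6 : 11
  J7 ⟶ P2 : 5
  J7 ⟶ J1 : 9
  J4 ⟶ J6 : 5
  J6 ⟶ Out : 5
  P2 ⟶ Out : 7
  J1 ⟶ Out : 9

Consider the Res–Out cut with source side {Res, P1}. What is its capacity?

Edges leaving {Res, P1}: Res→J7 (4), Res→J4 (8), P1→P2 (3).
Cut capacity = 4 + 8 + 3 = 15.

15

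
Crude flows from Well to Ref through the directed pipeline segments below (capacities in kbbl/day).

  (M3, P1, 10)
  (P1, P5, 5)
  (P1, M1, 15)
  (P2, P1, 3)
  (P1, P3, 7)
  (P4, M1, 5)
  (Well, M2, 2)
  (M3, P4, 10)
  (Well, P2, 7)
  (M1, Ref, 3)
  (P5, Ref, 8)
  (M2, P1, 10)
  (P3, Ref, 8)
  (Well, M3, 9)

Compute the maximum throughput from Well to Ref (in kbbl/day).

Augment Well→P2→P1→P5→Ref: bottleneck 3, flow now 3.
Augment Well→M2→P1→P5→Ref: bottleneck 2, flow now 5.
Augment Well→M3→P4→M1→Ref: bottleneck 3, flow now 8.
Augment Well→M3→P1→P3→Ref: bottleneck 6, flow now 14.
No augmenting path remains; maximum flow = 14.
In the residual graph, reachable from Well: {Well, P2}.
Min-cut edges: Well→M2 (2), Well→M3 (9), P2→P1 (3); capacity 2 + 9 + 3 = 14.
This cut is saturated, so no flow can exceed 14.

14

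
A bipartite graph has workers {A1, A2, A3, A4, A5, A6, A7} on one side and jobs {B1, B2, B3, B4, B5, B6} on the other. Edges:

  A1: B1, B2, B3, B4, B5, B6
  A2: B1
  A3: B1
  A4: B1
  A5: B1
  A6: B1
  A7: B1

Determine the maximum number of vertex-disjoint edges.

Unit-capacity flow: source→left, listed edges, right→sink; max matching = max flow.
Augmenting path A1→B1 (+1); matched 1.
Augmenting path A2→B1→A1→B2 (+1); matched 2.
No augmenting path remains; maximum matching = 2.
König certificate: {A1, B1} is a vertex cover of size 2 (every listed pair touches it), so no matching can be larger.

2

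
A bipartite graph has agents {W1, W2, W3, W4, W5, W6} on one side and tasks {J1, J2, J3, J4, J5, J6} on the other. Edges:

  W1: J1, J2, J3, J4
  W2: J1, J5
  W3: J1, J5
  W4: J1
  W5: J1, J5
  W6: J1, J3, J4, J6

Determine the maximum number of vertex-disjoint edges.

Unit-capacity flow: source→left, listed edges, right→sink; max matching = max flow.
Augmenting path W1→J1 (+1); matched 1.
Augmenting path W2→J5 (+1); matched 2.
Augmenting path W6→J3 (+1); matched 3.
Augmenting path W3→J1→W1→J2 (+1); matched 4.
No augmenting path remains; maximum matching = 4.
König certificate: {W1, W6, J1, J5} is a vertex cover of size 4 (every listed pair touches it), so no matching can be larger.

4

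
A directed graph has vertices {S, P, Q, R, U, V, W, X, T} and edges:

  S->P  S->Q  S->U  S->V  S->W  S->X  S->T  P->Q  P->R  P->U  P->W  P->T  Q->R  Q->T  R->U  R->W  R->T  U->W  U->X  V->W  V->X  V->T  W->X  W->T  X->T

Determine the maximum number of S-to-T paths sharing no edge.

Assign every edge capacity 1; by Menger, the answer equals the max flow.
Path S→T (+1); total 1.
Path S→P→T (+1); total 2.
Path S→Q→T (+1); total 3.
Path S→V→T (+1); total 4.
Path S→W→T (+1); total 5.
Path S→X→T (+1); total 6.
No residual S→T path; max flow = 6.
Certifying cut of size 6: {S→P, S→Q, S→T, S→V, W→T, X→T}.

6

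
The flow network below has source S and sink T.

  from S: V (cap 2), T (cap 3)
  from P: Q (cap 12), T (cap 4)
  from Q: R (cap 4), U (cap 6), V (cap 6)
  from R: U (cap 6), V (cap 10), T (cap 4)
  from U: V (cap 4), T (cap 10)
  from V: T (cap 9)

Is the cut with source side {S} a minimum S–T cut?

Given cut capacity: 2 + 3 = 5.
Augment S→T: bottleneck 3, flow now 3.
Augment S→V→T: bottleneck 2, flow now 5.
No augmenting path remains; maximum flow = 5.
Cut capacity 5 equals the max flow, so it is a minimum cut.

Yes — it is a minimum cut (capacity 5).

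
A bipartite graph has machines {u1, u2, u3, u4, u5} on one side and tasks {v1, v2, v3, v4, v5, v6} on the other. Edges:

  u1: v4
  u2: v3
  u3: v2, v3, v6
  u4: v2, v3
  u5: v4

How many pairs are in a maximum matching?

Unit-capacity flow: source→left, listed edges, right→sink; max matching = max flow.
Augmenting path u1→v4 (+1); matched 1.
Augmenting path u2→v3 (+1); matched 2.
Augmenting path u3→v2 (+1); matched 3.
Augmenting path u4→v2→u3→v6 (+1); matched 4.
No augmenting path remains; maximum matching = 4.
König certificate: {u2, u3, u4, v4} is a vertex cover of size 4 (every listed pair touches it), so no matching can be larger.

4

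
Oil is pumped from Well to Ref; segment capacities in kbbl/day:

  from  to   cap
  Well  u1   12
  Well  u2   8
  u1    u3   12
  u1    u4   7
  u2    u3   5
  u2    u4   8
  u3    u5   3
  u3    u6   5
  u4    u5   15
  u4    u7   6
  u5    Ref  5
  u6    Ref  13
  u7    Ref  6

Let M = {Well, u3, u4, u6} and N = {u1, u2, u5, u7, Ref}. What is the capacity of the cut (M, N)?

57

Edges leaving {Well, u3, u4, u6}: Well→u1 (12), Well→u2 (8), u3→u5 (3), u4→u5 (15), u4→u7 (6), u6→Ref (13).
Cut capacity = 12 + 8 + 3 + 15 + 6 + 13 = 57.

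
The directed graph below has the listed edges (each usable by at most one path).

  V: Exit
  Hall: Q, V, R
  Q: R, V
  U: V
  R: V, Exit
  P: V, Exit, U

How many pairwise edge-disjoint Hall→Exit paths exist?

2

Assign every edge capacity 1; by Menger, the answer equals the max flow.
Path Hall→R→Exit (+1); total 1.
Path Hall→V→Exit (+1); total 2.
No residual Hall→Exit path; max flow = 2.
Certifying cut of size 2: {R→Exit, V→Exit}.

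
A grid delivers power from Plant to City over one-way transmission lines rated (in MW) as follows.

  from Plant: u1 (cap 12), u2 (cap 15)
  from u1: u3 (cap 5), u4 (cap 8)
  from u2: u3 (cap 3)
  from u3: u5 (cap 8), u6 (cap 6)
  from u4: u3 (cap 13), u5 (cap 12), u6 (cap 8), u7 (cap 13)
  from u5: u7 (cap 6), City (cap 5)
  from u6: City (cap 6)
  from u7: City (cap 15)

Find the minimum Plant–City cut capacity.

Augment Plant→u1→u3→u5→City: bottleneck 5, flow now 5.
Augment Plant→u1→u4→u6→City: bottleneck 6, flow now 11.
Augment Plant→u1→u4→u7→City: bottleneck 1, flow now 12.
Augment Plant→u2→u3→u5→u7→City: bottleneck 3, flow now 15.
No augmenting path remains; maximum flow = 15.
By max-flow min-cut, the minimum cut capacity equals the max flow.
In the residual graph, reachable from Plant: {Plant, u2}.
Min-cut edges: Plant→u1 (12), u2→u3 (3); capacity 12 + 3 = 15.

15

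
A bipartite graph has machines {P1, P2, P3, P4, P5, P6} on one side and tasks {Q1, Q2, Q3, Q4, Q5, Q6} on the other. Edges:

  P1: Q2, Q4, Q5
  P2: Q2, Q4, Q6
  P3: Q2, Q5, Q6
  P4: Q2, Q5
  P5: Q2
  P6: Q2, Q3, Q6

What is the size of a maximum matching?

Unit-capacity flow: source→left, listed edges, right→sink; max matching = max flow.
Augmenting path P1→Q2 (+1); matched 1.
Augmenting path P2→Q4 (+1); matched 2.
Augmenting path P3→Q5 (+1); matched 3.
Augmenting path P6→Q3 (+1); matched 4.
Augmenting path P4→Q5→P3→Q6 (+1); matched 5.
No augmenting path remains; maximum matching = 5.
König certificate: {P6, Q2, Q4, Q5, Q6} is a vertex cover of size 5 (every listed pair touches it), so no matching can be larger.

5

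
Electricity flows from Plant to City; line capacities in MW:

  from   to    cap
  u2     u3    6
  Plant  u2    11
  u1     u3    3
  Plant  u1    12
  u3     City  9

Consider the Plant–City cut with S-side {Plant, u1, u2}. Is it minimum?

Yes — it is a minimum cut (capacity 9).

Given cut capacity: 3 + 6 = 9.
Augment Plant→u1→u3→City: bottleneck 3, flow now 3.
Augment Plant→u2→u3→City: bottleneck 6, flow now 9.
No augmenting path remains; maximum flow = 9.
Cut capacity 9 equals the max flow, so it is a minimum cut.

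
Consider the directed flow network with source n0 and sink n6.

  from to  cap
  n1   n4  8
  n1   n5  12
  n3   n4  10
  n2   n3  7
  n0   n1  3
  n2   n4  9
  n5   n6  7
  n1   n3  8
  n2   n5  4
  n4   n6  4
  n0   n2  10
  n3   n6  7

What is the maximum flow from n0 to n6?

Augment n0→n1→n3→n6: bottleneck 3, flow now 3.
Augment n0→n2→n3→n6: bottleneck 4, flow now 7.
Augment n0→n2→n4→n6: bottleneck 4, flow now 11.
Augment n0→n2→n5→n6: bottleneck 2, flow now 13.
No augmenting path remains; maximum flow = 13.
In the residual graph, reachable from n0: {n0}.
Min-cut edges: n0→n1 (3), n0→n2 (10); capacity 3 + 10 = 13.
This cut is saturated, so no flow can exceed 13.

13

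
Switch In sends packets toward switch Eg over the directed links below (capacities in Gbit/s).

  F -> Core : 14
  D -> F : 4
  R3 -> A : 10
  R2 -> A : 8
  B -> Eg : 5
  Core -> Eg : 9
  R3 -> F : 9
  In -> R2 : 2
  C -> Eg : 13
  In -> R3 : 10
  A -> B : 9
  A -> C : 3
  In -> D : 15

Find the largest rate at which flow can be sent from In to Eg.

16

Augment In→D→F→Core→Eg: bottleneck 4, flow now 4.
Augment In→R2→A→B→Eg: bottleneck 2, flow now 6.
Augment In→R3→A→B→Eg: bottleneck 3, flow now 9.
Augment In→R3→A→C→Eg: bottleneck 3, flow now 12.
Augment In→R3→F→Core→Eg: bottleneck 4, flow now 16.
No augmenting path remains; maximum flow = 16.
In the residual graph, reachable from In: {In, D}.
Min-cut edges: In→R2 (2), In→R3 (10), D→F (4); capacity 2 + 10 + 4 = 16.
This cut is saturated, so no flow can exceed 16.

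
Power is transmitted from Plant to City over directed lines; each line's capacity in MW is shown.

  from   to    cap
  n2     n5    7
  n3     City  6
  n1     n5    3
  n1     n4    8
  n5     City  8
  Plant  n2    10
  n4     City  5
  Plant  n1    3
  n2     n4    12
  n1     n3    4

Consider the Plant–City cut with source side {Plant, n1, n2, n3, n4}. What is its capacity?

Edges leaving {Plant, n1, n2, n3, n4}: n1→n5 (3), n2→n5 (7), n3→City (6), n4→City (5).
Cut capacity = 3 + 7 + 6 + 5 = 21.

21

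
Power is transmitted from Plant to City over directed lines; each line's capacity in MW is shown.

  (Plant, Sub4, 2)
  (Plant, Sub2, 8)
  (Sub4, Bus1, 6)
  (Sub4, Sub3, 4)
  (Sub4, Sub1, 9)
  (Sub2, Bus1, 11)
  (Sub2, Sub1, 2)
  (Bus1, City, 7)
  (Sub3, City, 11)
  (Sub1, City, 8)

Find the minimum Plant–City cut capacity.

Augment Plant→Sub4→Bus1→City: bottleneck 2, flow now 2.
Augment Plant→Sub2→Bus1→City: bottleneck 5, flow now 7.
Augment Plant→Sub2→Sub1→City: bottleneck 2, flow now 9.
Augment Plant→Sub2→Bus1→Sub4→Sub3→City: bottleneck 1, flow now 10. (uses reverse residual edge)
No augmenting path remains; maximum flow = 10.
By max-flow min-cut, the minimum cut capacity equals the max flow.
In the residual graph, reachable from Plant: {Plant}.
Min-cut edges: Plant→Sub4 (2), Plant→Sub2 (8); capacity 2 + 8 = 10.

10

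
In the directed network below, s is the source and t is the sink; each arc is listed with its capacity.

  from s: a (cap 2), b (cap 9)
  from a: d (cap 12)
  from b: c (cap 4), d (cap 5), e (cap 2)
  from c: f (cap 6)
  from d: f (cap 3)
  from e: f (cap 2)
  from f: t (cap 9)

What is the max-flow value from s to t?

9

Augment s→a→d→f→t: bottleneck 2, flow now 2.
Augment s→b→c→f→t: bottleneck 4, flow now 6.
Augment s→b→d→f→t: bottleneck 1, flow now 7.
Augment s→b→e→f→t: bottleneck 2, flow now 9.
No augmenting path remains; maximum flow = 9.
In the residual graph, reachable from s: {s, a, b, d}.
Min-cut edges: b→c (4), b→e (2), d→f (3); capacity 4 + 2 + 3 = 9.
This cut is saturated, so no flow can exceed 9.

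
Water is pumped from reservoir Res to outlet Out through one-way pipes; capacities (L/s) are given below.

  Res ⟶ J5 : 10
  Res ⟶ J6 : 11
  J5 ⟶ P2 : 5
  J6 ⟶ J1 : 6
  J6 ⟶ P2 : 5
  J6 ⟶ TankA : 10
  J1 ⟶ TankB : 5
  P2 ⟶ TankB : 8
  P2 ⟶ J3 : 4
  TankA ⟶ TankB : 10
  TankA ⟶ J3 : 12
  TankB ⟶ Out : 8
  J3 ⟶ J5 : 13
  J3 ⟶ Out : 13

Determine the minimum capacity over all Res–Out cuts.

Augment Res→J5→P2→TankB→Out: bottleneck 5, flow now 5.
Augment Res→J6→J1→TankB→Out: bottleneck 3, flow now 8.
Augment Res→J6→P2→J3→Out: bottleneck 4, flow now 12.
Augment Res→J6→TankA→J3→Out: bottleneck 4, flow now 16.
No augmenting path remains; maximum flow = 16.
By max-flow min-cut, the minimum cut capacity equals the max flow.
In the residual graph, reachable from Res: {Res, J5}.
Min-cut edges: Res→J6 (11), J5→P2 (5); capacity 11 + 5 = 16.

16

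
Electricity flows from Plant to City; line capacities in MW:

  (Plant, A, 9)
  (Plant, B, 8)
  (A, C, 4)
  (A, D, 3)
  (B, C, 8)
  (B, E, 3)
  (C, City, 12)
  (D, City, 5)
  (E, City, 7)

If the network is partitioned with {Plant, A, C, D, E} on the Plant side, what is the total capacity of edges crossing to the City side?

32

Edges leaving {Plant, A, C, D, E}: Plant→B (8), C→City (12), D→City (5), E→City (7).
Cut capacity = 8 + 12 + 5 + 7 = 32.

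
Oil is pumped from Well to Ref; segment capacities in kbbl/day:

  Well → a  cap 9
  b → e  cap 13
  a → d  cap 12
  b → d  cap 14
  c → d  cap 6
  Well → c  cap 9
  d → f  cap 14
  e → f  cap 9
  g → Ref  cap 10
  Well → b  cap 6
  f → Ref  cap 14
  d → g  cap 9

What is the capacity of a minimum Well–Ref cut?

21

Augment Well→a→d→f→Ref: bottleneck 9, flow now 9.
Augment Well→b→d→f→Ref: bottleneck 5, flow now 14.
Augment Well→b→d→g→Ref: bottleneck 1, flow now 15.
Augment Well→c→d→g→Ref: bottleneck 6, flow now 21.
No augmenting path remains; maximum flow = 21.
By max-flow min-cut, the minimum cut capacity equals the max flow.
In the residual graph, reachable from Well: {Well, c}.
Min-cut edges: Well→a (9), Well→b (6), c→d (6); capacity 9 + 6 + 6 = 21.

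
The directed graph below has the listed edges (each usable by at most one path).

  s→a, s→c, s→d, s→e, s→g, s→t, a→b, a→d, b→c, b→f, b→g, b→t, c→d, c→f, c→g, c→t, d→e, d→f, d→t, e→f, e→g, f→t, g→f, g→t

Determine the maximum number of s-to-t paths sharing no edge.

Assign every edge capacity 1; by Menger, the answer equals the max flow.
Path s→t (+1); total 1.
Path s→c→t (+1); total 2.
Path s→d→t (+1); total 3.
Path s→g→t (+1); total 4.
Path s→a→b→t (+1); total 5.
Path s→e→f→t (+1); total 6.
No residual s→t path; max flow = 6.
Certifying cut of size 6: {s→a, s→c, s→d, s→e, s→g, s→t}.

6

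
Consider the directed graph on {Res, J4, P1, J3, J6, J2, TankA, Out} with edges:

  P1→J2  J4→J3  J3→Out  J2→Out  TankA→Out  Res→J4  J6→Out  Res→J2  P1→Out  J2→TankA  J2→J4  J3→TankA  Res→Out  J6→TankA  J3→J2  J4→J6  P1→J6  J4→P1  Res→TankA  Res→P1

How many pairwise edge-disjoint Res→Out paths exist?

5

Assign every edge capacity 1; by Menger, the answer equals the max flow.
Path Res→Out (+1); total 1.
Path Res→P1→Out (+1); total 2.
Path Res→J2→Out (+1); total 3.
Path Res→TankA→Out (+1); total 4.
Path Res→J4→J3→Out (+1); total 5.
No residual Res→Out path; max flow = 5.
Certifying cut of size 5: {Res→J2, Res→J4, Res→Out, Res→P1, Res→TankA}.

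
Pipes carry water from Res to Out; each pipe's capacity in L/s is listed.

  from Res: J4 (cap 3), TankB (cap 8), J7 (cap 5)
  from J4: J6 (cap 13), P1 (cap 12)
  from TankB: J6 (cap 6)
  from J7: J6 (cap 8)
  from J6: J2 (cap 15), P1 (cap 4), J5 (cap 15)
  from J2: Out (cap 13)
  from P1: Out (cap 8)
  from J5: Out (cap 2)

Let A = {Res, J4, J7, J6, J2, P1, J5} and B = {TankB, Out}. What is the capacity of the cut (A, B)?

31

Edges leaving {Res, J4, J7, J6, J2, P1, J5}: Res→TankB (8), J2→Out (13), P1→Out (8), J5→Out (2).
Cut capacity = 8 + 13 + 8 + 2 = 31.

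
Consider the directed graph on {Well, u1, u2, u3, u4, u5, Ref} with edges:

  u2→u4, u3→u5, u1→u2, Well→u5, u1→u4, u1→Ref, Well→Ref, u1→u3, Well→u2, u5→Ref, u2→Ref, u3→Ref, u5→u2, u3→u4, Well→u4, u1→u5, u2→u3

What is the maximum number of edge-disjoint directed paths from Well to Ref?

3

Assign every edge capacity 1; by Menger, the answer equals the max flow.
Path Well→Ref (+1); total 1.
Path Well→u2→Ref (+1); total 2.
Path Well→u5→Ref (+1); total 3.
No residual Well→Ref path; max flow = 3.
Certifying cut of size 3: {Well→Ref, Well→u2, Well→u5}.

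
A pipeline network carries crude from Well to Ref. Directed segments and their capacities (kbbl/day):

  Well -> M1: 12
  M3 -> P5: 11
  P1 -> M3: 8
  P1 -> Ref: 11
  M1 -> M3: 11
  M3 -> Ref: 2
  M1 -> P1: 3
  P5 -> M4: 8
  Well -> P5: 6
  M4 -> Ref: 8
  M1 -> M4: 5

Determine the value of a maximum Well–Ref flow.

Augment Well→M1→M3→Ref: bottleneck 2, flow now 2.
Augment Well→M1→P1→Ref: bottleneck 3, flow now 5.
Augment Well→M1→M4→Ref: bottleneck 5, flow now 10.
Augment Well→P5→M4→Ref: bottleneck 3, flow now 13.
No augmenting path remains; maximum flow = 13.
In the residual graph, reachable from Well: {Well, M1, P5, M3, M4}.
Min-cut edges: M1→P1 (3), M3→Ref (2), M4→Ref (8); capacity 3 + 2 + 8 = 13.
This cut is saturated, so no flow can exceed 13.

13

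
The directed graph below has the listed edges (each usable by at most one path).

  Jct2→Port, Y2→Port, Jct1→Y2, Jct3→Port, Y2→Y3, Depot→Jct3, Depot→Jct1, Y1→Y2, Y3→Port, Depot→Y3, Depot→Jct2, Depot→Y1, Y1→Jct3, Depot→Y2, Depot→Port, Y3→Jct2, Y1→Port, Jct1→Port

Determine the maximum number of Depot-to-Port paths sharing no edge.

Assign every edge capacity 1; by Menger, the answer equals the max flow.
Path Depot→Port (+1); total 1.
Path Depot→Y3→Port (+1); total 2.
Path Depot→Y1→Port (+1); total 3.
Path Depot→Jct3→Port (+1); total 4.
Path Depot→Jct2→Port (+1); total 5.
Path Depot→Jct1→Port (+1); total 6.
Path Depot→Y2→Port (+1); total 7.
No residual Depot→Port path; max flow = 7.
Certifying cut of size 7: {Depot→Jct1, Depot→Jct2, Depot→Jct3, Depot→Port, Depot→Y1, Depot→Y2, Depot→Y3}.

7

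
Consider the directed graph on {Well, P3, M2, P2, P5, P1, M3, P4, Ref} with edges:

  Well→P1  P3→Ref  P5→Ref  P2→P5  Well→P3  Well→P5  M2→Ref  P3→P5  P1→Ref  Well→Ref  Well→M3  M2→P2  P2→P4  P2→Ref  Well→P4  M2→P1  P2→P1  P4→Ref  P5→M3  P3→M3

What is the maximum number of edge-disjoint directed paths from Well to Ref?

5

Assign every edge capacity 1; by Menger, the answer equals the max flow.
Path Well→Ref (+1); total 1.
Path Well→P3→Ref (+1); total 2.
Path Well→P5→Ref (+1); total 3.
Path Well→P1→Ref (+1); total 4.
Path Well→P4→Ref (+1); total 5.
No residual Well→Ref path; max flow = 5.
Certifying cut of size 5: {Well→P1, Well→P3, Well→P4, Well→P5, Well→Ref}.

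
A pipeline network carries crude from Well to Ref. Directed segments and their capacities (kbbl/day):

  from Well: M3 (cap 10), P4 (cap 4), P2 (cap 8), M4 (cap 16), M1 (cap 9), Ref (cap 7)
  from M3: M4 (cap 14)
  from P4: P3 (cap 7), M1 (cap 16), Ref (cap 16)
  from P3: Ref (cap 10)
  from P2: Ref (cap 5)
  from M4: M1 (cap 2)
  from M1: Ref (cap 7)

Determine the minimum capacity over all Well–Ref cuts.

Augment Well→Ref: bottleneck 7, flow now 7.
Augment Well→P4→Ref: bottleneck 4, flow now 11.
Augment Well→P2→Ref: bottleneck 5, flow now 16.
Augment Well→M1→Ref: bottleneck 7, flow now 23.
No augmenting path remains; maximum flow = 23.
By max-flow min-cut, the minimum cut capacity equals the max flow.
In the residual graph, reachable from Well: {Well, M3, P2, M4, M1}.
Min-cut edges: Well→P4 (4), Well→Ref (7), P2→Ref (5), M1→Ref (7); capacity 4 + 7 + 5 + 7 = 23.

23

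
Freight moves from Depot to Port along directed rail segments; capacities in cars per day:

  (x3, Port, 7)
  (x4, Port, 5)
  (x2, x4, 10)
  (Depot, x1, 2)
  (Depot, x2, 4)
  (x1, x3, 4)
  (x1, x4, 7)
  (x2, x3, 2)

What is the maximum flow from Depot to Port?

6

Augment Depot→x1→x3→Port: bottleneck 2, flow now 2.
Augment Depot→x2→x3→Port: bottleneck 2, flow now 4.
Augment Depot→x2→x4→Port: bottleneck 2, flow now 6.
No augmenting path remains; maximum flow = 6.
In the residual graph, reachable from Depot: {Depot}.
Min-cut edges: Depot→x1 (2), Depot→x2 (4); capacity 2 + 4 = 6.
This cut is saturated, so no flow can exceed 6.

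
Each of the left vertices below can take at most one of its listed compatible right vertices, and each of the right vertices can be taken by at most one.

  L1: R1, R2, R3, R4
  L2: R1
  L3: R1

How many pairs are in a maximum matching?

Unit-capacity flow: source→left, listed edges, right→sink; max matching = max flow.
Augmenting path L1→R1 (+1); matched 1.
Augmenting path L2→R1→L1→R2 (+1); matched 2.
No augmenting path remains; maximum matching = 2.
König certificate: {L1, R1} is a vertex cover of size 2 (every listed pair touches it), so no matching can be larger.

2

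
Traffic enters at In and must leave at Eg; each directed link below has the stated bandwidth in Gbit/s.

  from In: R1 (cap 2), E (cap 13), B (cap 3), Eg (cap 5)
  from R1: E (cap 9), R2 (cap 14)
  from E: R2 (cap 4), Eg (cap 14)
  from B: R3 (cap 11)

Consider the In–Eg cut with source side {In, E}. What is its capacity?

Edges leaving {In, E}: In→R1 (2), In→B (3), In→Eg (5), E→R2 (4), E→Eg (14).
Cut capacity = 2 + 3 + 5 + 4 + 14 = 28.

28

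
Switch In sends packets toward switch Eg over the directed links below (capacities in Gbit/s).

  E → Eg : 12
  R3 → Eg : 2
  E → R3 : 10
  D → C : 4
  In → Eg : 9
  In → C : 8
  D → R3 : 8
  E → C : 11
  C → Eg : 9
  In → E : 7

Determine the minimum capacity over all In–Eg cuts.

24

Augment In→Eg: bottleneck 9, flow now 9.
Augment In→E→Eg: bottleneck 7, flow now 16.
Augment In→C→Eg: bottleneck 8, flow now 24.
No augmenting path remains; maximum flow = 24.
By max-flow min-cut, the minimum cut capacity equals the max flow.
In the residual graph, reachable from In: {In}.
Min-cut edges: In→E (7), In→C (8), In→Eg (9); capacity 7 + 8 + 9 = 24.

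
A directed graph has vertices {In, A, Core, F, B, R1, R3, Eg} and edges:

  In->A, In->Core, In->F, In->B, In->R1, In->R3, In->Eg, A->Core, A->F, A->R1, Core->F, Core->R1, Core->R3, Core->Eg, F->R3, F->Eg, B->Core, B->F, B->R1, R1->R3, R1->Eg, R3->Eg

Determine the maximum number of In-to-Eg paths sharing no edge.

Assign every edge capacity 1; by Menger, the answer equals the max flow.
Path In→Eg (+1); total 1.
Path In→Core→Eg (+1); total 2.
Path In→F→Eg (+1); total 3.
Path In→R1→Eg (+1); total 4.
Path In→R3→Eg (+1); total 5.
No residual In→Eg path; max flow = 5.
Certifying cut of size 5: {Core→Eg, F→Eg, In→Eg, R1→Eg, R3→Eg}.

5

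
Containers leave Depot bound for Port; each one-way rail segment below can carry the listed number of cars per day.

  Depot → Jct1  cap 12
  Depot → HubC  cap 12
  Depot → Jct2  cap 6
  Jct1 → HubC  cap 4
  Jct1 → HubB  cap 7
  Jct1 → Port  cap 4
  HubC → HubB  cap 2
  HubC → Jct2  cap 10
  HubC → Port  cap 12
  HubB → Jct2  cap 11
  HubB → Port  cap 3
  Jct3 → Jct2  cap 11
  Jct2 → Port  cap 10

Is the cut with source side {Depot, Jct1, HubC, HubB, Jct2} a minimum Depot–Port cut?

Yes — it is a minimum cut (capacity 29).

Given cut capacity: 4 + 12 + 3 + 10 = 29.
Augment Depot→Jct1→Port: bottleneck 4, flow now 4.
Augment Depot→HubC→Port: bottleneck 12, flow now 16.
Augment Depot→Jct2→Port: bottleneck 6, flow now 22.
Augment Depot→Jct1→HubB→Port: bottleneck 3, flow now 25.
Augment Depot→Jct1→HubC→Jct2→Port: bottleneck 4, flow now 29.
No augmenting path remains; maximum flow = 29.
Cut capacity 29 equals the max flow, so it is a minimum cut.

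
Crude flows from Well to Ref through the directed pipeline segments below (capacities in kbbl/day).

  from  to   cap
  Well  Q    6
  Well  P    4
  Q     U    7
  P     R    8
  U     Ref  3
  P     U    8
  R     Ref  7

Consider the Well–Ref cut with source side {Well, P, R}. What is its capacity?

Edges leaving {Well, P, R}: Well→Q (6), P→U (8), R→Ref (7).
Cut capacity = 6 + 8 + 7 = 21.

21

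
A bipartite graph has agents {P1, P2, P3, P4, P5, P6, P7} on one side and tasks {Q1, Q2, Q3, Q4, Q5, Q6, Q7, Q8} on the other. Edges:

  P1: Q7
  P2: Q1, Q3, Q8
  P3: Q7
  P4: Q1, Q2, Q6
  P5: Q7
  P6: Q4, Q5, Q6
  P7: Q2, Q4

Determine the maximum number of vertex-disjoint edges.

5

Unit-capacity flow: source→left, listed edges, right→sink; max matching = max flow.
Augmenting path P1→Q7 (+1); matched 1.
Augmenting path P2→Q1 (+1); matched 2.
Augmenting path P4→Q2 (+1); matched 3.
Augmenting path P6→Q4 (+1); matched 4.
Augmenting path P7→Q2→P4→Q6 (+1); matched 5.
No augmenting path remains; maximum matching = 5.
König certificate: {P2, P4, P6, P7, Q7} is a vertex cover of size 5 (every listed pair touches it), so no matching can be larger.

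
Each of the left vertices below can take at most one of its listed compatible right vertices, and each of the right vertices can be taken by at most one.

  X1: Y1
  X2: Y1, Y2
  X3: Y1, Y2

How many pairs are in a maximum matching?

2

Unit-capacity flow: source→left, listed edges, right→sink; max matching = max flow.
Augmenting path X1→Y1 (+1); matched 1.
Augmenting path X2→Y2 (+1); matched 2.
No augmenting path remains; maximum matching = 2.
König certificate: {Y1, Y2} is a vertex cover of size 2 (every listed pair touches it), so no matching can be larger.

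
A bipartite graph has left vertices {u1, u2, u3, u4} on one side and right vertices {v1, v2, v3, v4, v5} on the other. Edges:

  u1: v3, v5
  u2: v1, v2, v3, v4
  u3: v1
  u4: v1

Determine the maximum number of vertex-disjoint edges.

Unit-capacity flow: source→left, listed edges, right→sink; max matching = max flow.
Augmenting path u1→v3 (+1); matched 1.
Augmenting path u2→v1 (+1); matched 2.
Augmenting path u3→v1→u2→v2 (+1); matched 3.
No augmenting path remains; maximum matching = 3.
König certificate: {u1, u2, v1} is a vertex cover of size 3 (every listed pair touches it), so no matching can be larger.

3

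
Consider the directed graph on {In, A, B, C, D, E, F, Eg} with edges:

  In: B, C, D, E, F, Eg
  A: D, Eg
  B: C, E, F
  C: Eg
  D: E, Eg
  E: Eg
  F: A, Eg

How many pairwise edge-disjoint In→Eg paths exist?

6

Assign every edge capacity 1; by Menger, the answer equals the max flow.
Path In→Eg (+1); total 1.
Path In→C→Eg (+1); total 2.
Path In→D→Eg (+1); total 3.
Path In→E→Eg (+1); total 4.
Path In→F→Eg (+1); total 5.
Path In→B→F→A→Eg (+1); total 6.
No residual In→Eg path; max flow = 6.
Certifying cut of size 6: {In→B, In→C, In→D, In→E, In→Eg, In→F}.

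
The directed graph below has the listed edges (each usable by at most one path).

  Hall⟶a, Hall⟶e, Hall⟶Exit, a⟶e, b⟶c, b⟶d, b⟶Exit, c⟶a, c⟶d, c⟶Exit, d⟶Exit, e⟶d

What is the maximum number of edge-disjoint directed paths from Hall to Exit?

Assign every edge capacity 1; by Menger, the answer equals the max flow.
Path Hall→Exit (+1); total 1.
Path Hall→e→d→Exit (+1); total 2.
No residual Hall→Exit path; max flow = 2.
Certifying cut of size 2: {Hall→Exit, e→d}.

2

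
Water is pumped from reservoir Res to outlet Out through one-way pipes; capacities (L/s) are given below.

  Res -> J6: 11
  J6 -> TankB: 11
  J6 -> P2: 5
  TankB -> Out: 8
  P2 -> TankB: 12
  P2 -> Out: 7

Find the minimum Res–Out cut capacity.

Augment Res→J6→TankB→Out: bottleneck 8, flow now 8.
Augment Res→J6→P2→Out: bottleneck 3, flow now 11.
No augmenting path remains; maximum flow = 11.
By max-flow min-cut, the minimum cut capacity equals the max flow.
In the residual graph, reachable from Res: {Res}.
Min-cut edges: Res→J6 (11); capacity 11 = 11.

11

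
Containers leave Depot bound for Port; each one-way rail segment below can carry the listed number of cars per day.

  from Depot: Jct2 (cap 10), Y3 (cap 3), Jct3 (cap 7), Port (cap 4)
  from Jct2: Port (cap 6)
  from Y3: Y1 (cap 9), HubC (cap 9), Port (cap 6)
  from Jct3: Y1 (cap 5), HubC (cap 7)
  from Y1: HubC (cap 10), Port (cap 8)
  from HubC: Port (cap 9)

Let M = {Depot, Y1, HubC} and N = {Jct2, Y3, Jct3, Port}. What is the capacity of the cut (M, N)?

Edges leaving {Depot, Y1, HubC}: Depot→Jct2 (10), Depot→Y3 (3), Depot→Jct3 (7), Depot→Port (4), Y1→Port (8), HubC→Port (9).
Cut capacity = 10 + 3 + 7 + 4 + 8 + 9 = 41.

41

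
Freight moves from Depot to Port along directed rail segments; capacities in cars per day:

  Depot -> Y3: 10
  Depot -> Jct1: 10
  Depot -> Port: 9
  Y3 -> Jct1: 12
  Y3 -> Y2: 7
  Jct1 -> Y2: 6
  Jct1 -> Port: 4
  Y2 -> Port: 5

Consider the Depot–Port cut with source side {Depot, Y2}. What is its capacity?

34

Edges leaving {Depot, Y2}: Depot→Y3 (10), Depot→Jct1 (10), Depot→Port (9), Y2→Port (5).
Cut capacity = 10 + 10 + 9 + 5 = 34.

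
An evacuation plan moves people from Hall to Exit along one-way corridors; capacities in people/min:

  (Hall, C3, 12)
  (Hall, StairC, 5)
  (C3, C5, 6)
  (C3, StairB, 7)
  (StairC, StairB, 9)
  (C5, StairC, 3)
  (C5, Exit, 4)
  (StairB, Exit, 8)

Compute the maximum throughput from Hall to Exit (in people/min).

12

Augment Hall→C3→C5→Exit: bottleneck 4, flow now 4.
Augment Hall→C3→StairB→Exit: bottleneck 7, flow now 11.
Augment Hall→StairC→StairB→Exit: bottleneck 1, flow now 12.
No augmenting path remains; maximum flow = 12.
In the residual graph, reachable from Hall: {Hall, C3, StairC, C5, StairB}.
Min-cut edges: C5→Exit (4), StairB→Exit (8); capacity 4 + 8 = 12.
This cut is saturated, so no flow can exceed 12.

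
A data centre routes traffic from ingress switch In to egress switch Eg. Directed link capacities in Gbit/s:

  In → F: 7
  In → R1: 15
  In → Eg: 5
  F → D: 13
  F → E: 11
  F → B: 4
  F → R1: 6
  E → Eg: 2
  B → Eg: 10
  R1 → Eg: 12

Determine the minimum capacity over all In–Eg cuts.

Augment In→Eg: bottleneck 5, flow now 5.
Augment In→R1→Eg: bottleneck 12, flow now 17.
Augment In→F→E→Eg: bottleneck 2, flow now 19.
Augment In→F→B→Eg: bottleneck 4, flow now 23.
No augmenting path remains; maximum flow = 23.
By max-flow min-cut, the minimum cut capacity equals the max flow.
In the residual graph, reachable from In: {In, F, D, E, R1}.
Min-cut edges: In→Eg (5), F→B (4), E→Eg (2), R1→Eg (12); capacity 5 + 4 + 2 + 12 = 23.

23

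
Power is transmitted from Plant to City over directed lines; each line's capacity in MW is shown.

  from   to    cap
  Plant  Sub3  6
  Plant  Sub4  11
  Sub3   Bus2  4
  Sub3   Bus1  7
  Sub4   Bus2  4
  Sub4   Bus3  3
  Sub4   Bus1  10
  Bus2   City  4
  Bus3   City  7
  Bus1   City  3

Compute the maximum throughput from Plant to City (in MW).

Augment Plant→Sub3→Bus2→City: bottleneck 4, flow now 4.
Augment Plant→Sub3→Bus1→City: bottleneck 2, flow now 6.
Augment Plant→Sub4→Bus3→City: bottleneck 3, flow now 9.
Augment Plant→Sub4→Bus1→City: bottleneck 1, flow now 10.
No augmenting path remains; maximum flow = 10.
In the residual graph, reachable from Plant: {Plant, Sub3, Sub4, Bus2, Bus1}.
Min-cut edges: Sub4→Bus3 (3), Bus2→City (4), Bus1→City (3); capacity 3 + 4 + 3 = 10.
This cut is saturated, so no flow can exceed 10.

10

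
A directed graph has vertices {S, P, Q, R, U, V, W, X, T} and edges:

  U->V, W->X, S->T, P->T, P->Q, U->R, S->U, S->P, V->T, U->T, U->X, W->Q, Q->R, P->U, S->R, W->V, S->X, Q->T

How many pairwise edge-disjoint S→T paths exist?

Assign every edge capacity 1; by Menger, the answer equals the max flow.
Path S→T (+1); total 1.
Path S→P→T (+1); total 2.
Path S→U→T (+1); total 3.
No residual S→T path; max flow = 3.
Certifying cut of size 3: {S→P, S→T, S→U}.

3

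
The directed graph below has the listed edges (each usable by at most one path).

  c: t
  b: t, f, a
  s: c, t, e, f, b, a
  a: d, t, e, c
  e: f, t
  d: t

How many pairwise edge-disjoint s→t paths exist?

5

Assign every edge capacity 1; by Menger, the answer equals the max flow.
Path s→t (+1); total 1.
Path s→a→t (+1); total 2.
Path s→b→t (+1); total 3.
Path s→c→t (+1); total 4.
Path s→e→t (+1); total 5.
No residual s→t path; max flow = 5.
Certifying cut of size 5: {s→a, s→b, s→c, s→e, s→t}.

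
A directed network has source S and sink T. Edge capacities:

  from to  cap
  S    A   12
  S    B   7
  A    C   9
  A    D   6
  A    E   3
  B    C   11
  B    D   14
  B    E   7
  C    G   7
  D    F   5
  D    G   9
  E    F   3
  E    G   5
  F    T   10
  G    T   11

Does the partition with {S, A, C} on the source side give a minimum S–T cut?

Given cut capacity: 7 + 6 + 3 + 7 = 23.
Augment S→A→C→G→T: bottleneck 7, flow now 7.
Augment S→A→D→F→T: bottleneck 5, flow now 12.
Augment S→B→D→G→T: bottleneck 4, flow now 16.
Augment S→B→E→F→T: bottleneck 3, flow now 19.
No augmenting path remains; maximum flow = 19.
In the residual graph, reachable from S: {S}.
Min-cut edges: S→A (12), S→B (7); capacity 12 + 7 = 19.
Cut capacity 23 exceeds the max flow 19, so it is not minimum.

No — its capacity is 23, but the minimum cut has capacity 19.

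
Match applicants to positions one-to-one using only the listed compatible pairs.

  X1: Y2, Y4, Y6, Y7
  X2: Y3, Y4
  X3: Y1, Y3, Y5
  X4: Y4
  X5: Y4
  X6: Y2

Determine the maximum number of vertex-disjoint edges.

Unit-capacity flow: source→left, listed edges, right→sink; max matching = max flow.
Augmenting path X1→Y2 (+1); matched 1.
Augmenting path X2→Y3 (+1); matched 2.
Augmenting path X3→Y1 (+1); matched 3.
Augmenting path X4→Y4 (+1); matched 4.
Augmenting path X6→Y2→X1→Y6 (+1); matched 5.
No augmenting path remains; maximum matching = 5.
König certificate: {X1, X2, X3, X6, Y4} is a vertex cover of size 5 (every listed pair touches it), so no matching can be larger.

5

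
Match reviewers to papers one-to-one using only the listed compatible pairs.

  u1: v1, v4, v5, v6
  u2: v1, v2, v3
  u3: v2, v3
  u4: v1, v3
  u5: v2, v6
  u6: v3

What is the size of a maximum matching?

Unit-capacity flow: source→left, listed edges, right→sink; max matching = max flow.
Augmenting path u1→v1 (+1); matched 1.
Augmenting path u2→v2 (+1); matched 2.
Augmenting path u3→v3 (+1); matched 3.
Augmenting path u5→v6 (+1); matched 4.
Augmenting path u4→v1→u1→v4 (+1); matched 5.
No augmenting path remains; maximum matching = 5.
König certificate: {u1, u5, v1, v2, v3} is a vertex cover of size 5 (every listed pair touches it), so no matching can be larger.

5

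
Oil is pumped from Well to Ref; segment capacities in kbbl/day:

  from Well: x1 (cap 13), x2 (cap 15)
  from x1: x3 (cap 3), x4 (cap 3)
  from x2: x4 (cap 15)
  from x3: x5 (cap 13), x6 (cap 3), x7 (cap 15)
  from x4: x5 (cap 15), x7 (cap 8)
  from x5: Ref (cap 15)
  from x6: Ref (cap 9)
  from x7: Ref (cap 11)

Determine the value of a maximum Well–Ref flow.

Augment Well→x1→x3→x5→Ref: bottleneck 3, flow now 3.
Augment Well→x1→x4→x5→Ref: bottleneck 3, flow now 6.
Augment Well→x2→x4→x5→Ref: bottleneck 9, flow now 15.
Augment Well→x2→x4→x7→Ref: bottleneck 6, flow now 21.
No augmenting path remains; maximum flow = 21.
In the residual graph, reachable from Well: {Well, x1}.
Min-cut edges: Well→x2 (15), x1→x3 (3), x1→x4 (3); capacity 15 + 3 + 3 = 21.
This cut is saturated, so no flow can exceed 21.

21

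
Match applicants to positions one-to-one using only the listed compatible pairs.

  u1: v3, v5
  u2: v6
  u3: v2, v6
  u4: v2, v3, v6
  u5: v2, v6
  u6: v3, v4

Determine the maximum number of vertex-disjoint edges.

5

Unit-capacity flow: source→left, listed edges, right→sink; max matching = max flow.
Augmenting path u1→v3 (+1); matched 1.
Augmenting path u2→v6 (+1); matched 2.
Augmenting path u3→v2 (+1); matched 3.
Augmenting path u6→v4 (+1); matched 4.
Augmenting path u4→v3→u1→v5 (+1); matched 5.
No augmenting path remains; maximum matching = 5.
König certificate: {u1, u4, u6, v2, v6} is a vertex cover of size 5 (every listed pair touches it), so no matching can be larger.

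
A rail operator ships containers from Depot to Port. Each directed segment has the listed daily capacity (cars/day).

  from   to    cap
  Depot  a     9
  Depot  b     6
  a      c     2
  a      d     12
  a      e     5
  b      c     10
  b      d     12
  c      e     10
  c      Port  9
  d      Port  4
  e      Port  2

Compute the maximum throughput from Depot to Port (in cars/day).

14

Augment Depot→a→c→Port: bottleneck 2, flow now 2.
Augment Depot→a→d→Port: bottleneck 4, flow now 6.
Augment Depot→a→e→Port: bottleneck 2, flow now 8.
Augment Depot→b→c→Port: bottleneck 6, flow now 14.
No augmenting path remains; maximum flow = 14.
In the residual graph, reachable from Depot: {Depot, a, d, e}.
Min-cut edges: Depot→b (6), a→c (2), d→Port (4), e→Port (2); capacity 6 + 2 + 4 + 2 = 14.
This cut is saturated, so no flow can exceed 14.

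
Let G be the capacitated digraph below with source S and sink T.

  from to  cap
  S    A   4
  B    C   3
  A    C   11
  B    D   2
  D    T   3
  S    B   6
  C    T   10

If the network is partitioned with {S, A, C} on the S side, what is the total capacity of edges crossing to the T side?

16

Edges leaving {S, A, C}: S→B (6), C→T (10).
Cut capacity = 6 + 10 = 16.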